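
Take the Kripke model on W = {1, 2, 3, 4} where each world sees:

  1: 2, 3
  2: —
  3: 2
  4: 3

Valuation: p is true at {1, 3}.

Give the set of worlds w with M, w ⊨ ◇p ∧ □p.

1: ◇p is T, □p is F. ✗
2: ◇p is F, □p is T. ✗
3: ◇p is F, □p is F. ✗
4: ◇p is T, □p is T. ✓

{4}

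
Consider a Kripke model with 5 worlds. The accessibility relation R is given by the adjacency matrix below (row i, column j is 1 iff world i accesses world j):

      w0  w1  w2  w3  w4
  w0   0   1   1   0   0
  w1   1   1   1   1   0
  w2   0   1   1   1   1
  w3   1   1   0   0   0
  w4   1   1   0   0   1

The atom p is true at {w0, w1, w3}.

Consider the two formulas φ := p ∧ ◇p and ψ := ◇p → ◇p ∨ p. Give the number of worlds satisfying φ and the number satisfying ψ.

3 and 5

For p ∧ ◇p:
w0: p is T, ◇p is T. ✓
w1: p is T, ◇p is T. ✓
w2: p is F, ◇p is T. ✗
w3: p is T, ◇p is T. ✓
w4: p is F, ◇p is T. ✗
— 3 worlds.
For ◇p → ◇p ∨ p:
w0: ◇p is T, ◇p ∨ p is T. ✓
w1: ◇p is T, ◇p ∨ p is T. ✓
w2: ◇p is T, ◇p ∨ p is T. ✓
w3: ◇p is T, ◇p ∨ p is T. ✓
w4: ◇p is T, ◇p ∨ p is T. ✓
— 5 worlds.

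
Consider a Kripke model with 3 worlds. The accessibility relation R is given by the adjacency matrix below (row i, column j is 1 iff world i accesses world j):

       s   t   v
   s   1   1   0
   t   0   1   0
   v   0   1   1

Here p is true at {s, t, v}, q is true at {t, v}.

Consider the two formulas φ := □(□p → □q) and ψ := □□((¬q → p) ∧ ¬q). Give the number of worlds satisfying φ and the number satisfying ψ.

For □(□p → □q):
s: successors {s, t}; □p → □q there: s:F, t:T. ✗
t: successors {t}; □p → □q there: t:T. ✓
v: successors {t, v}; □p → □q there: t:T, v:T. ✓
— 2 worlds.
For □□((¬q → p) ∧ ¬q):
s: successors {s, t}; □((¬q → p) ∧ ¬q) there: s:F, t:F. ✗
t: successors {t}; □((¬q → p) ∧ ¬q) there: t:F. ✗
v: successors {t, v}; □((¬q → p) ∧ ¬q) there: t:F, v:F. ✗
— 0 worlds.

2 and 0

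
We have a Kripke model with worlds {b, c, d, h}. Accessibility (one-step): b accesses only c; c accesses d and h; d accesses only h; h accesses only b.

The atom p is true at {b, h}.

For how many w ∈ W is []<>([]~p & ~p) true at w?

0

b: successors {c}; <>([]~p & ~p) there: c:F. ✗
c: successors {d, h}; <>([]~p & ~p) there: d:F, h:F. ✗
d: successors {h}; <>([]~p & ~p) there: h:F. ✗
h: successors {b}; <>([]~p & ~p) there: b:F. ✗
Satisfying worlds: ∅.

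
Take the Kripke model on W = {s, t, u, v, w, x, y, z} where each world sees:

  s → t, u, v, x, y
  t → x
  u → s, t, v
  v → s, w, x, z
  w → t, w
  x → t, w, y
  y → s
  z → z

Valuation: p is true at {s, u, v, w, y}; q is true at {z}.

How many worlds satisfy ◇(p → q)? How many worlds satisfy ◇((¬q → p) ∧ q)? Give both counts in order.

7 and 2

For ◇(p → q):
s: successors {t, u, v, x, y}; p → q there: t:T, u:F, v:F, x:T, y:F. ✓
t: successors {x}; p → q there: x:T. ✓
u: successors {s, t, v}; p → q there: s:F, t:T, v:F. ✓
v: successors {s, w, x, z}; p → q there: s:F, w:F, x:T, z:T. ✓
w: successors {t, w}; p → q there: t:T, w:F. ✓
x: successors {t, w, y}; p → q there: t:T, w:F, y:F. ✓
y: successors {s}; p → q there: s:F. ✗
z: successors {z}; p → q there: z:T. ✓
— 7 worlds.
For ◇((¬q → p) ∧ q):
s: successors {t, u, v, x, y}; (¬q → p) ∧ q there: t:F, u:F, v:F, x:F, y:F. ✗
t: successors {x}; (¬q → p) ∧ q there: x:F. ✗
u: successors {s, t, v}; (¬q → p) ∧ q there: s:F, t:F, v:F. ✗
v: successors {s, w, x, z}; (¬q → p) ∧ q there: s:F, w:F, x:F, z:T. ✓
w: successors {t, w}; (¬q → p) ∧ q there: t:F, w:F. ✗
x: successors {t, w, y}; (¬q → p) ∧ q there: t:F, w:F, y:F. ✗
y: successors {s}; (¬q → p) ∧ q there: s:F. ✗
z: successors {z}; (¬q → p) ∧ q there: z:T. ✓
— 2 worlds.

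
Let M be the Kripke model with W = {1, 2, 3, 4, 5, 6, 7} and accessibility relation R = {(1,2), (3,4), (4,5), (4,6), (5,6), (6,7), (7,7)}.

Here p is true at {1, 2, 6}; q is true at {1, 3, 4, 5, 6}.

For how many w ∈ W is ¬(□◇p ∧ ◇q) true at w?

1: □◇p ∧ ◇q is F. ✓
2: □◇p ∧ ◇q is F. ✓
3: □◇p ∧ ◇q is T. ✗
4: □◇p ∧ ◇q is F. ✓
5: □◇p ∧ ◇q is F. ✓
6: □◇p ∧ ◇q is F. ✓
7: □◇p ∧ ◇q is F. ✓
Satisfying worlds: {1, 2, 4, 5, 6, 7}.

6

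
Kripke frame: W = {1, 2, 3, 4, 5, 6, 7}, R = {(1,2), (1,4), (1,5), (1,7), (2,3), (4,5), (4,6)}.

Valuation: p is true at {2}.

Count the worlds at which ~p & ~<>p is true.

5

1: ~p is T, ~<>p is F. ✗
2: ~p is F, ~<>p is T. ✗
3: ~p is T, ~<>p is T. ✓
4: ~p is T, ~<>p is T. ✓
5: ~p is T, ~<>p is T. ✓
6: ~p is T, ~<>p is T. ✓
7: ~p is T, ~<>p is T. ✓
Satisfying worlds: {3, 4, 5, 6, 7}.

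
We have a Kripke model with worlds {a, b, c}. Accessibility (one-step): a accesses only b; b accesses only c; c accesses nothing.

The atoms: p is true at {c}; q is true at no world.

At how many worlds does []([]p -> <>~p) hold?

a: successors {b}; []p -> <>~p there: b:F. ✗
b: successors {c}; []p -> <>~p there: c:F. ✗
c: no successors, so []([]p -> <>~p) holds vacuously. ✓
Satisfying worlds: {c}.

1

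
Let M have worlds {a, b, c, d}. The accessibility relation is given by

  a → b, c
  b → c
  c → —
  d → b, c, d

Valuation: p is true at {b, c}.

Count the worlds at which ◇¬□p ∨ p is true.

3

a: ◇¬□p is F, p is F. ✗
b: ◇¬□p is F, p is T. ✓
c: ◇¬□p is F, p is T. ✓
d: ◇¬□p is T, p is F. ✓
Satisfying worlds: {b, c, d}.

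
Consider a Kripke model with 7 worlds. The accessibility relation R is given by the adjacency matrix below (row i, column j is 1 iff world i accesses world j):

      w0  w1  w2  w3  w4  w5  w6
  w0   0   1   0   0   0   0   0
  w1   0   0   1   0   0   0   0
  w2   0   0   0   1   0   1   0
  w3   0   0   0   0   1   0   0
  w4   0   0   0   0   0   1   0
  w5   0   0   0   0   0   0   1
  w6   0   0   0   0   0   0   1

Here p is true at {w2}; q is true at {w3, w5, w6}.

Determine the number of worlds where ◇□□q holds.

6

w0: successors {w1}; □□q there: w1:T. ✓
w1: successors {w2}; □□q there: w2:F. ✗
w2: successors {w3, w5}; □□q there: w3:T, w5:T. ✓
w3: successors {w4}; □□q there: w4:T. ✓
w4: successors {w5}; □□q there: w5:T. ✓
w5: successors {w6}; □□q there: w6:T. ✓
w6: successors {w6}; □□q there: w6:T. ✓
Satisfying worlds: {w0, w2, w3, w4, w5, w6}.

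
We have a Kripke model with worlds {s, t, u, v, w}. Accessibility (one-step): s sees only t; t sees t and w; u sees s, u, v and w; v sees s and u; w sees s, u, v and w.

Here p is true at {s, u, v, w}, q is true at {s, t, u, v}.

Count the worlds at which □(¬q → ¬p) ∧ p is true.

s: □(¬q → ¬p) is T, p is T. ✓
t: □(¬q → ¬p) is F, p is F. ✗
u: □(¬q → ¬p) is F, p is T. ✗
v: □(¬q → ¬p) is T, p is T. ✓
w: □(¬q → ¬p) is F, p is T. ✗
Satisfying worlds: {s, v}.

2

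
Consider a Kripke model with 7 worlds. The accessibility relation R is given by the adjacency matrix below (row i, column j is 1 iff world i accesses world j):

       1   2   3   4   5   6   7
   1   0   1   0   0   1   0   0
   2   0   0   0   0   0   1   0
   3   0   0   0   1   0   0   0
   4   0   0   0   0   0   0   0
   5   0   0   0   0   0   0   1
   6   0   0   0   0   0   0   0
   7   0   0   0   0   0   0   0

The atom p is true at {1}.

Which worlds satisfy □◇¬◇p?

{1, 4, 6, 7}

1: successors {2, 5}; ◇¬◇p there: 2:T, 5:T. ✓
2: successors {6}; ◇¬◇p there: 6:F. ✗
3: successors {4}; ◇¬◇p there: 4:F. ✗
4: no successors, so □◇¬◇p holds vacuously. ✓
5: successors {7}; ◇¬◇p there: 7:F. ✗
6: no successors, so □◇¬◇p holds vacuously. ✓
7: no successors, so □◇¬◇p holds vacuously. ✓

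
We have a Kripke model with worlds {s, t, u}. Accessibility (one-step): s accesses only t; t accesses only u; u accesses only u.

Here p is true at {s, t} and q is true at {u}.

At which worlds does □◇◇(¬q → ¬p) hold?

{s, t, u}

s: successors {t}; ◇◇(¬q → ¬p) there: t:T. ✓
t: successors {u}; ◇◇(¬q → ¬p) there: u:T. ✓
u: successors {u}; ◇◇(¬q → ¬p) there: u:T. ✓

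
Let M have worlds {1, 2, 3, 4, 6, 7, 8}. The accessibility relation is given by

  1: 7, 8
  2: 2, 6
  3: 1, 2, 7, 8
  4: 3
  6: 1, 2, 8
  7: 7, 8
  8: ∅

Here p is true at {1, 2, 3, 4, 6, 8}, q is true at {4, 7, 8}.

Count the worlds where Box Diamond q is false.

1: successors {7, 8}; Diamond q there: 7:T, 8:F. ✗
2: successors {2, 6}; Diamond q there: 2:F, 6:T. ✗
3: successors {1, 2, 7, 8}; Diamond q there: 1:T, 2:F, 7:T, 8:F. ✗
4: successors {3}; Diamond q there: 3:T. ✓
6: successors {1, 2, 8}; Diamond q there: 1:T, 2:F, 8:F. ✗
7: successors {7, 8}; Diamond q there: 7:T, 8:F. ✗
8: no successors, so Box Diamond q holds vacuously. ✓
Satisfying worlds: {4, 8}.
So Box Diamond q fails at the other 5 worlds.

5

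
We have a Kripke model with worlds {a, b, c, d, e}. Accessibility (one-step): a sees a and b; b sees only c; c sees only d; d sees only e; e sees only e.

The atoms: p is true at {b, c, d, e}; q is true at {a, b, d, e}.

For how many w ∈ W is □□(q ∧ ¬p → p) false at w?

1

a: successors {a, b}; □(q ∧ ¬p → p) there: a:F, b:T. ✗
b: successors {c}; □(q ∧ ¬p → p) there: c:T. ✓
c: successors {d}; □(q ∧ ¬p → p) there: d:T. ✓
d: successors {e}; □(q ∧ ¬p → p) there: e:T. ✓
e: successors {e}; □(q ∧ ¬p → p) there: e:T. ✓
Satisfying worlds: {b, c, d, e}.
So □□(q ∧ ¬p → p) fails at the other 1 world.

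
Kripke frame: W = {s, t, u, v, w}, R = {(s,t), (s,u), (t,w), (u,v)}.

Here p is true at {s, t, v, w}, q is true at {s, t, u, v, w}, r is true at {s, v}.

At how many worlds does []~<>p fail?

s: successors {t, u}; ~<>p there: t:F, u:F. ✗
t: successors {w}; ~<>p there: w:T. ✓
u: successors {v}; ~<>p there: v:T. ✓
v: no successors, so []~<>p holds vacuously. ✓
w: no successors, so []~<>p holds vacuously. ✓
Satisfying worlds: {t, u, v, w}.
So []~<>p fails at the other 1 world.

1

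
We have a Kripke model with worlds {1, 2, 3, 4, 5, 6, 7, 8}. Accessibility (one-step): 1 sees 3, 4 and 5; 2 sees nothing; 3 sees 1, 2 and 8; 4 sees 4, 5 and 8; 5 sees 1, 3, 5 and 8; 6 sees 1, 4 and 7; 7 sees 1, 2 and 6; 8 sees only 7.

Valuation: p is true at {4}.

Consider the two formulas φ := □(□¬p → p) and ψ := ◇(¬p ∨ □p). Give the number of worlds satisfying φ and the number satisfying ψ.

For □(□¬p → p):
1: successors {3, 4, 5}; □¬p → p there: 3:F, 4:T, 5:F. ✗
2: no successors, so □(□¬p → p) holds vacuously. ✓
3: successors {1, 2, 8}; □¬p → p there: 1:T, 2:F, 8:F. ✗
4: successors {4, 5, 8}; □¬p → p there: 4:T, 5:F, 8:F. ✗
5: successors {1, 3, 5, 8}; □¬p → p there: 1:T, 3:F, 5:F, 8:F. ✗
6: successors {1, 4, 7}; □¬p → p there: 1:T, 4:T, 7:F. ✗
7: successors {1, 2, 6}; □¬p → p there: 1:T, 2:F, 6:T. ✗
8: successors {7}; □¬p → p there: 7:F. ✗
— 1 world.
For ◇(¬p ∨ □p):
1: successors {3, 4, 5}; ¬p ∨ □p there: 3:T, 4:F, 5:T. ✓
2: no successors, so ◇(¬p ∨ □p) fails. ✗
3: successors {1, 2, 8}; ¬p ∨ □p there: 1:T, 2:T, 8:T. ✓
4: successors {4, 5, 8}; ¬p ∨ □p there: 4:F, 5:T, 8:T. ✓
5: successors {1, 3, 5, 8}; ¬p ∨ □p there: 1:T, 3:T, 5:T, 8:T. ✓
6: successors {1, 4, 7}; ¬p ∨ □p there: 1:T, 4:F, 7:T. ✓
7: successors {1, 2, 6}; ¬p ∨ □p there: 1:T, 2:T, 6:T. ✓
8: successors {7}; ¬p ∨ □p there: 7:T. ✓
— 7 worlds.

1 and 7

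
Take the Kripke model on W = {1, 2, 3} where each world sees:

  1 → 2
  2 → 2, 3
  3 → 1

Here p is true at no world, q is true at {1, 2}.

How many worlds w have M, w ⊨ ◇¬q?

1: successors {2}; ¬q there: 2:F. ✗
2: successors {2, 3}; ¬q there: 2:F, 3:T. ✓
3: successors {1}; ¬q there: 1:F. ✗
Satisfying worlds: {2}.

1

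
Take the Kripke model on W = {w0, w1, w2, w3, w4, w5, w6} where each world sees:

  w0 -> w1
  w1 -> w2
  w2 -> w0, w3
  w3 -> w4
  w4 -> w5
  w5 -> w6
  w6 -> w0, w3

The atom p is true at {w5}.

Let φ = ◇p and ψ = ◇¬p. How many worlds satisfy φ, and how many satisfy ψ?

For ◇p:
w0: successors {w1}; p there: w1:F. ✗
w1: successors {w2}; p there: w2:F. ✗
w2: successors {w0, w3}; p there: w0:F, w3:F. ✗
w3: successors {w4}; p there: w4:F. ✗
w4: successors {w5}; p there: w5:T. ✓
w5: successors {w6}; p there: w6:F. ✗
w6: successors {w0, w3}; p there: w0:F, w3:F. ✗
— 1 world.
For ◇¬p:
w0: successors {w1}; ¬p there: w1:T. ✓
w1: successors {w2}; ¬p there: w2:T. ✓
w2: successors {w0, w3}; ¬p there: w0:T, w3:T. ✓
w3: successors {w4}; ¬p there: w4:T. ✓
w4: successors {w5}; ¬p there: w5:F. ✗
w5: successors {w6}; ¬p there: w6:T. ✓
w6: successors {w0, w3}; ¬p there: w0:T, w3:T. ✓
— 6 worlds.

1 and 6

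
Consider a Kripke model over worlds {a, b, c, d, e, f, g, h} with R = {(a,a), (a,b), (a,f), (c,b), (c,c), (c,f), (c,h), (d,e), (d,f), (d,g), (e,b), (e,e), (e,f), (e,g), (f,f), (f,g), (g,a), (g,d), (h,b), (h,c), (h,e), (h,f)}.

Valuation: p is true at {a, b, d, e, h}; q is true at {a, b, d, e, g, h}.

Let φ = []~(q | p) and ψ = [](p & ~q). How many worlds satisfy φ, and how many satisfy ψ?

1 and 1

For []~(q | p):
a: successors {a, b, f}; ~(q | p) there: a:F, b:F, f:T. ✗
b: no successors, so []~(q | p) holds vacuously. ✓
c: successors {b, c, f, h}; ~(q | p) there: b:F, c:T, f:T, h:F. ✗
d: successors {e, f, g}; ~(q | p) there: e:F, f:T, g:F. ✗
e: successors {b, e, f, g}; ~(q | p) there: b:F, e:F, f:T, g:F. ✗
f: successors {f, g}; ~(q | p) there: f:T, g:F. ✗
g: successors {a, d}; ~(q | p) there: a:F, d:F. ✗
h: successors {b, c, e, f}; ~(q | p) there: b:F, c:T, e:F, f:T. ✗
— 1 world.
For [](p & ~q):
a: successors {a, b, f}; p & ~q there: a:F, b:F, f:F. ✗
b: no successors, so [](p & ~q) holds vacuously. ✓
c: successors {b, c, f, h}; p & ~q there: b:F, c:F, f:F, h:F. ✗
d: successors {e, f, g}; p & ~q there: e:F, f:F, g:F. ✗
e: successors {b, e, f, g}; p & ~q there: b:F, e:F, f:F, g:F. ✗
f: successors {f, g}; p & ~q there: f:F, g:F. ✗
g: successors {a, d}; p & ~q there: a:F, d:F. ✗
h: successors {b, c, e, f}; p & ~q there: b:F, c:F, e:F, f:F. ✗
— 1 world.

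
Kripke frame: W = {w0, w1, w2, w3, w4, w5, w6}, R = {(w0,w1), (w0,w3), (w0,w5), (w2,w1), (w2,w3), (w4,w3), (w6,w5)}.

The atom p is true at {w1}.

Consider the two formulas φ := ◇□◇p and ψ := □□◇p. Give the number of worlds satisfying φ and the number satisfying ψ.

For ◇□◇p:
w0: successors {w1, w3, w5}; □◇p there: w1:T, w3:T, w5:T. ✓
w1: no successors, so ◇□◇p fails. ✗
w2: successors {w1, w3}; □◇p there: w1:T, w3:T. ✓
w3: no successors, so ◇□◇p fails. ✗
w4: successors {w3}; □◇p there: w3:T. ✓
w5: no successors, so ◇□◇p fails. ✗
w6: successors {w5}; □◇p there: w5:T. ✓
— 4 worlds.
For □□◇p:
w0: successors {w1, w3, w5}; □◇p there: w1:T, w3:T, w5:T. ✓
w1: no successors, so □□◇p holds vacuously. ✓
w2: successors {w1, w3}; □◇p there: w1:T, w3:T. ✓
w3: no successors, so □□◇p holds vacuously. ✓
w4: successors {w3}; □◇p there: w3:T. ✓
w5: no successors, so □□◇p holds vacuously. ✓
w6: successors {w5}; □◇p there: w5:T. ✓
— 7 worlds.

4 and 7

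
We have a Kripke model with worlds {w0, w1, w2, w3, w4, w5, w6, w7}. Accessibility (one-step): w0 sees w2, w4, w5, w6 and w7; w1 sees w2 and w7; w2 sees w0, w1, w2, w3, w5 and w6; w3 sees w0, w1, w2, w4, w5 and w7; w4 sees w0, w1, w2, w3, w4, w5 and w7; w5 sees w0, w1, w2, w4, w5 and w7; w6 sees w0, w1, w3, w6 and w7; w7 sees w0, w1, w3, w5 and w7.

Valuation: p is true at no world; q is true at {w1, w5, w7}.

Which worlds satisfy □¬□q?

{w0, w1, w2, w3, w4, w5, w6, w7}

w0: successors {w2, w4, w5, w6, w7}; ¬□q there: w2:T, w4:T, w5:T, w6:T, w7:T. ✓
w1: successors {w2, w7}; ¬□q there: w2:T, w7:T. ✓
w2: successors {w0, w1, w2, w3, w5, w6}; ¬□q there: w0:T, w1:T, w2:T, w3:T, w5:T, w6:T. ✓
w3: successors {w0, w1, w2, w4, w5, w7}; ¬□q there: w0:T, w1:T, w2:T, w4:T, w5:T, w7:T. ✓
w4: successors {w0, w1, w2, w3, w4, w5, w7}; ¬□q there: w0:T, w1:T, w2:T, w3:T, w4:T, w5:T, w7:T. ✓
w5: successors {w0, w1, w2, w4, w5, w7}; ¬□q there: w0:T, w1:T, w2:T, w4:T, w5:T, w7:T. ✓
w6: successors {w0, w1, w3, w6, w7}; ¬□q there: w0:T, w1:T, w3:T, w6:T, w7:T. ✓
w7: successors {w0, w1, w3, w5, w7}; ¬□q there: w0:T, w1:T, w3:T, w5:T, w7:T. ✓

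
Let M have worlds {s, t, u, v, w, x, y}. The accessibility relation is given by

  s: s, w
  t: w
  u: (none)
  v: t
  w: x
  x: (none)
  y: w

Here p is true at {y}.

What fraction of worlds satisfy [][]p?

3/7

s: successors {s, w}; []p there: s:F, w:F. ✗
t: successors {w}; []p there: w:F. ✗
u: no successors, so [][]p holds vacuously. ✓
v: successors {t}; []p there: t:F. ✗
w: successors {x}; []p there: x:T. ✓
x: no successors, so [][]p holds vacuously. ✓
y: successors {w}; []p there: w:F. ✗
That's 3 of 7 worlds, so 3/7.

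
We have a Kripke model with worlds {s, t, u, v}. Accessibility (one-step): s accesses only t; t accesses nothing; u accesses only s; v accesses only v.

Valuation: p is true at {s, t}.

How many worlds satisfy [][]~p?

3

s: successors {t}; []~p there: t:T. ✓
t: no successors, so [][]~p holds vacuously. ✓
u: successors {s}; []~p there: s:F. ✗
v: successors {v}; []~p there: v:T. ✓
Satisfying worlds: {s, t, v}.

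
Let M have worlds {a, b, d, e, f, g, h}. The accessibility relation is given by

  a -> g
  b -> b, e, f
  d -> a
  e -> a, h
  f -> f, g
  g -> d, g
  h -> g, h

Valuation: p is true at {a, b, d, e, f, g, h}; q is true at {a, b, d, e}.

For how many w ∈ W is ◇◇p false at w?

a: successors {g}; ◇p there: g:T. ✓
b: successors {b, e, f}; ◇p there: b:T, e:T, f:T. ✓
d: successors {a}; ◇p there: a:T. ✓
e: successors {a, h}; ◇p there: a:T, h:T. ✓
f: successors {f, g}; ◇p there: f:T, g:T. ✓
g: successors {d, g}; ◇p there: d:T, g:T. ✓
h: successors {g, h}; ◇p there: g:T, h:T. ✓
Satisfying worlds: {a, b, d, e, f, g, h}.
So ◇◇p fails at the other 0 worlds.

0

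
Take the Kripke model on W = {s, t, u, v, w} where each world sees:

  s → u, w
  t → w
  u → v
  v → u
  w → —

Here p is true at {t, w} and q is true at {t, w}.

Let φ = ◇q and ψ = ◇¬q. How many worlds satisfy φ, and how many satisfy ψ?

2 and 3

For ◇q:
s: successors {u, w}; q there: u:F, w:T. ✓
t: successors {w}; q there: w:T. ✓
u: successors {v}; q there: v:F. ✗
v: successors {u}; q there: u:F. ✗
w: no successors, so ◇q fails. ✗
— 2 worlds.
For ◇¬q:
s: successors {u, w}; ¬q there: u:T, w:F. ✓
t: successors {w}; ¬q there: w:F. ✗
u: successors {v}; ¬q there: v:T. ✓
v: successors {u}; ¬q there: u:T. ✓
w: no successors, so ◇¬q fails. ✗
— 3 worlds.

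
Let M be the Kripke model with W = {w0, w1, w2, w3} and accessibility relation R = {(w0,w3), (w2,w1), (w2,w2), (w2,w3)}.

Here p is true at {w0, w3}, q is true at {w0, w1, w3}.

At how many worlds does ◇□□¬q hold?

2

w0: successors {w3}; □□¬q there: w3:T. ✓
w1: no successors, so ◇□□¬q fails. ✗
w2: successors {w1, w2, w3}; □□¬q there: w1:T, w2:F, w3:T. ✓
w3: no successors, so ◇□□¬q fails. ✗
Satisfying worlds: {w0, w2}.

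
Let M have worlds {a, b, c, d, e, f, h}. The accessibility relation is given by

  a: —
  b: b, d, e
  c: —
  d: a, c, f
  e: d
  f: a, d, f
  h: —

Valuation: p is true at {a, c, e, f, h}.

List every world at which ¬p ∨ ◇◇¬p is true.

a: ¬p is F, ◇◇¬p is F. ✗
b: ¬p is T, ◇◇¬p is T. ✓
c: ¬p is F, ◇◇¬p is F. ✗
d: ¬p is T, ◇◇¬p is T. ✓
e: ¬p is F, ◇◇¬p is F. ✗
f: ¬p is F, ◇◇¬p is T. ✓
h: ¬p is F, ◇◇¬p is F. ✗

{b, d, f}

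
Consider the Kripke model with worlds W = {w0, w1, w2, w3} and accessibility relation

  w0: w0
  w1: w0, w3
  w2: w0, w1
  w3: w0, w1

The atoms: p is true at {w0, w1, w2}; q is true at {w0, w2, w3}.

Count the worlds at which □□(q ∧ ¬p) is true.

0

w0: successors {w0}; □(q ∧ ¬p) there: w0:F. ✗
w1: successors {w0, w3}; □(q ∧ ¬p) there: w0:F, w3:F. ✗
w2: successors {w0, w1}; □(q ∧ ¬p) there: w0:F, w1:F. ✗
w3: successors {w0, w1}; □(q ∧ ¬p) there: w0:F, w1:F. ✗
Satisfying worlds: ∅.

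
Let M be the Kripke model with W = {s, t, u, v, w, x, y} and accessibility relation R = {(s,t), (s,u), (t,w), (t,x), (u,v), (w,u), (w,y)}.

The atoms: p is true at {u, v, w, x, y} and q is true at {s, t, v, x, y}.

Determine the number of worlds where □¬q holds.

3

s: successors {t, u}; ¬q there: t:F, u:T. ✗
t: successors {w, x}; ¬q there: w:T, x:F. ✗
u: successors {v}; ¬q there: v:F. ✗
v: no successors, so □¬q holds vacuously. ✓
w: successors {u, y}; ¬q there: u:T, y:F. ✗
x: no successors, so □¬q holds vacuously. ✓
y: no successors, so □¬q holds vacuously. ✓
Satisfying worlds: {v, x, y}.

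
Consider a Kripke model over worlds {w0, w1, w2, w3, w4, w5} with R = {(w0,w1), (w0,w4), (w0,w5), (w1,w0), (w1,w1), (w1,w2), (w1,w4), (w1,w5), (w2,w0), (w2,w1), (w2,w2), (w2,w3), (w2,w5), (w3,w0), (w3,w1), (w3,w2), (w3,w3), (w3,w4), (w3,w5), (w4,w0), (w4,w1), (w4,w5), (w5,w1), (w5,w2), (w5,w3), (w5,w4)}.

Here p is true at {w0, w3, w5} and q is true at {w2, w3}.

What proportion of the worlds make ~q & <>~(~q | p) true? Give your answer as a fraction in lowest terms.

w0: ~q is T, <>~(~q | p) is F. ✗
w1: ~q is T, <>~(~q | p) is T. ✓
w2: ~q is F, <>~(~q | p) is T. ✗
w3: ~q is F, <>~(~q | p) is T. ✗
w4: ~q is T, <>~(~q | p) is F. ✗
w5: ~q is T, <>~(~q | p) is T. ✓
That's 2 of 6 worlds, so 2/6 = 1/3.

1/3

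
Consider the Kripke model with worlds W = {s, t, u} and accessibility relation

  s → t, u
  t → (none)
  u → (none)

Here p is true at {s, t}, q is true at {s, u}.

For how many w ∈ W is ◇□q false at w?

s: successors {t, u}; □q there: t:T, u:T. ✓
t: no successors, so ◇□q fails. ✗
u: no successors, so ◇□q fails. ✗
Satisfying worlds: {s}.
So ◇□q fails at the other 2 worlds.

2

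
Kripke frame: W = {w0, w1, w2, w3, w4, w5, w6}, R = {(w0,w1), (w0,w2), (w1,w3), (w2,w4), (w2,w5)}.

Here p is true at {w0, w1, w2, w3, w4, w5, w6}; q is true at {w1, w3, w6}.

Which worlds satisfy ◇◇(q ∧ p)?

{w0}

w0: successors {w1, w2}; ◇(q ∧ p) there: w1:T, w2:F. ✓
w1: successors {w3}; ◇(q ∧ p) there: w3:F. ✗
w2: successors {w4, w5}; ◇(q ∧ p) there: w4:F, w5:F. ✗
w3: no successors, so ◇◇(q ∧ p) fails. ✗
w4: no successors, so ◇◇(q ∧ p) fails. ✗
w5: no successors, so ◇◇(q ∧ p) fails. ✗
w6: no successors, so ◇◇(q ∧ p) fails. ✗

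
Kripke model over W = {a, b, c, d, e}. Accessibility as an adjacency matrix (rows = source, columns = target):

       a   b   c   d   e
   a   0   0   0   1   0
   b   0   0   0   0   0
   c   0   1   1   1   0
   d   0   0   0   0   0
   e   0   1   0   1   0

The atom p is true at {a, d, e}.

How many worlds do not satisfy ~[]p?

a: []p is T. ✗
b: []p is T. ✗
c: []p is F. ✓
d: []p is T. ✗
e: []p is F. ✓
Satisfying worlds: {c, e}.
So ~[]p fails at the other 3 worlds.

3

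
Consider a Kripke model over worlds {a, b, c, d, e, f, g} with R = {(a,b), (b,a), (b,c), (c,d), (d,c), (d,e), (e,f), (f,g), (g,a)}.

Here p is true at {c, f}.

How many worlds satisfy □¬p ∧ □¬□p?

a: □¬p is T, □¬□p is T. ✓
b: □¬p is F, □¬□p is T. ✗
c: □¬p is T, □¬□p is T. ✓
d: □¬p is F, □¬□p is F. ✗
e: □¬p is F, □¬□p is T. ✗
f: □¬p is T, □¬□p is T. ✓
g: □¬p is T, □¬□p is T. ✓
Satisfying worlds: {a, c, f, g}.

4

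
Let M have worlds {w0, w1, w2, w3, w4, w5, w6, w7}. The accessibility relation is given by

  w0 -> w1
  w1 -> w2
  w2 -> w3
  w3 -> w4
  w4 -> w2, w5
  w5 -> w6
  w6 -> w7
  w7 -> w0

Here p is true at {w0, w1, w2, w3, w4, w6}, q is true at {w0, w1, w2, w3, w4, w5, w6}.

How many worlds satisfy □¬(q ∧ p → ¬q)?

w0: successors {w1}; ¬(q ∧ p → ¬q) there: w1:T. ✓
w1: successors {w2}; ¬(q ∧ p → ¬q) there: w2:T. ✓
w2: successors {w3}; ¬(q ∧ p → ¬q) there: w3:T. ✓
w3: successors {w4}; ¬(q ∧ p → ¬q) there: w4:T. ✓
w4: successors {w2, w5}; ¬(q ∧ p → ¬q) there: w2:T, w5:F. ✗
w5: successors {w6}; ¬(q ∧ p → ¬q) there: w6:T. ✓
w6: successors {w7}; ¬(q ∧ p → ¬q) there: w7:F. ✗
w7: successors {w0}; ¬(q ∧ p → ¬q) there: w0:T. ✓
Satisfying worlds: {w0, w1, w2, w3, w5, w7}.

6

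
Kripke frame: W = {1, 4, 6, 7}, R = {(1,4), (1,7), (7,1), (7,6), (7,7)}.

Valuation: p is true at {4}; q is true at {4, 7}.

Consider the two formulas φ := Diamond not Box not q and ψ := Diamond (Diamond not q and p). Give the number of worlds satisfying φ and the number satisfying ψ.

For Diamond not Box not q:
1: successors {4, 7}; not Box not q there: 4:F, 7:T. ✓
4: no successors, so Diamond not Box not q fails. ✗
6: no successors, so Diamond not Box not q fails. ✗
7: successors {1, 6, 7}; not Box not q there: 1:T, 6:F, 7:T. ✓
— 2 worlds.
For Diamond (Diamond not q and p):
1: successors {4, 7}; Diamond not q and p there: 4:F, 7:F. ✗
4: no successors, so Diamond (Diamond not q and p) fails. ✗
6: no successors, so Diamond (Diamond not q and p) fails. ✗
7: successors {1, 6, 7}; Diamond not q and p there: 1:F, 6:F, 7:F. ✗
— 0 worlds.

2 and 0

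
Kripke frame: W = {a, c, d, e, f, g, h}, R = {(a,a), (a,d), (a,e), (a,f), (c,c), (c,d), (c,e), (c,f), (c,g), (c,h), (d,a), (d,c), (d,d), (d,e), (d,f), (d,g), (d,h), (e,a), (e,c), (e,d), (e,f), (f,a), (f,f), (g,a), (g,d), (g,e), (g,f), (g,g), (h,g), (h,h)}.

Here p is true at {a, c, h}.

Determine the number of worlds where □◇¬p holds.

a: successors {a, d, e, f}; ◇¬p there: a:T, d:T, e:T, f:T. ✓
c: successors {c, d, e, f, g, h}; ◇¬p there: c:T, d:T, e:T, f:T, g:T, h:T. ✓
d: successors {a, c, d, e, f, g, h}; ◇¬p there: a:T, c:T, d:T, e:T, f:T, g:T, h:T. ✓
e: successors {a, c, d, f}; ◇¬p there: a:T, c:T, d:T, f:T. ✓
f: successors {a, f}; ◇¬p there: a:T, f:T. ✓
g: successors {a, d, e, f, g}; ◇¬p there: a:T, d:T, e:T, f:T, g:T. ✓
h: successors {g, h}; ◇¬p there: g:T, h:T. ✓
Satisfying worlds: {a, c, d, e, f, g, h}.

7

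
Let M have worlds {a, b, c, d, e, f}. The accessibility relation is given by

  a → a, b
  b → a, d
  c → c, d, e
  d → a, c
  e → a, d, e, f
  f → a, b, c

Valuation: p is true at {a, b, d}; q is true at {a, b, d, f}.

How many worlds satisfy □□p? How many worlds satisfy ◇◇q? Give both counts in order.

1 and 6

For □□p:
a: successors {a, b}; □p there: a:T, b:T. ✓
b: successors {a, d}; □p there: a:T, d:F. ✗
c: successors {c, d, e}; □p there: c:F, d:F, e:F. ✗
d: successors {a, c}; □p there: a:T, c:F. ✗
e: successors {a, d, e, f}; □p there: a:T, d:F, e:F, f:F. ✗
f: successors {a, b, c}; □p there: a:T, b:T, c:F. ✗
— 1 world.
For ◇◇q:
a: successors {a, b}; ◇q there: a:T, b:T. ✓
b: successors {a, d}; ◇q there: a:T, d:T. ✓
c: successors {c, d, e}; ◇q there: c:T, d:T, e:T. ✓
d: successors {a, c}; ◇q there: a:T, c:T. ✓
e: successors {a, d, e, f}; ◇q there: a:T, d:T, e:T, f:T. ✓
f: successors {a, b, c}; ◇q there: a:T, b:T, c:T. ✓
— 6 worlds.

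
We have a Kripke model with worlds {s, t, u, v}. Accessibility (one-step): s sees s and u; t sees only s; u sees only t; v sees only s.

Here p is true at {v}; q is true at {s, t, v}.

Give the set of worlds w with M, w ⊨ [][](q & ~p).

s: successors {s, u}; [](q & ~p) there: s:F, u:T. ✗
t: successors {s}; [](q & ~p) there: s:F. ✗
u: successors {t}; [](q & ~p) there: t:T. ✓
v: successors {s}; [](q & ~p) there: s:F. ✗

{u}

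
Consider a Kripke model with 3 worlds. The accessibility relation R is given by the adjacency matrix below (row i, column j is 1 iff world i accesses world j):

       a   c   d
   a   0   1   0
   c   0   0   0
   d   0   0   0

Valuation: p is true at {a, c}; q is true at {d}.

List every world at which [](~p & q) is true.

{c, d}

a: successors {c}; ~p & q there: c:F. ✗
c: no successors, so [](~p & q) holds vacuously. ✓
d: no successors, so [](~p & q) holds vacuously. ✓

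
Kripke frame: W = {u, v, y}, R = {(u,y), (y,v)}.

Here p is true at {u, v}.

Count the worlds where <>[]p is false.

u: successors {y}; []p there: y:T. ✓
v: no successors, so <>[]p fails. ✗
y: successors {v}; []p there: v:T. ✓
Satisfying worlds: {u, y}.
So <>[]p fails at the other 1 world.

1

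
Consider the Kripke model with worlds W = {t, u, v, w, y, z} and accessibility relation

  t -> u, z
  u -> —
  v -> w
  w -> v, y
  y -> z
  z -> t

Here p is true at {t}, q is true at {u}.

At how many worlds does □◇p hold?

t: successors {u, z}; ◇p there: u:F, z:T. ✗
u: no successors, so □◇p holds vacuously. ✓
v: successors {w}; ◇p there: w:F. ✗
w: successors {v, y}; ◇p there: v:F, y:F. ✗
y: successors {z}; ◇p there: z:T. ✓
z: successors {t}; ◇p there: t:F. ✗
Satisfying worlds: {u, y}.

2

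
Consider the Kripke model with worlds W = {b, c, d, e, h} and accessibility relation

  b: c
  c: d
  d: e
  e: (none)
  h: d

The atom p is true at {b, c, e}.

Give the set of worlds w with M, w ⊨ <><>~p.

{b}

b: successors {c}; <>~p there: c:T. ✓
c: successors {d}; <>~p there: d:F. ✗
d: successors {e}; <>~p there: e:F. ✗
e: no successors, so <><>~p fails. ✗
h: successors {d}; <>~p there: d:F. ✗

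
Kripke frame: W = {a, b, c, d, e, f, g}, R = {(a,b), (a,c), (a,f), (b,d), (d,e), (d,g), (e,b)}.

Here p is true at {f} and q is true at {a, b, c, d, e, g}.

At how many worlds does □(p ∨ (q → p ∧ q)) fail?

4

a: successors {b, c, f}; p ∨ (q → p ∧ q) there: b:F, c:F, f:T. ✗
b: successors {d}; p ∨ (q → p ∧ q) there: d:F. ✗
c: no successors, so □(p ∨ (q → p ∧ q)) holds vacuously. ✓
d: successors {e, g}; p ∨ (q → p ∧ q) there: e:F, g:F. ✗
e: successors {b}; p ∨ (q → p ∧ q) there: b:F. ✗
f: no successors, so □(p ∨ (q → p ∧ q)) holds vacuously. ✓
g: no successors, so □(p ∨ (q → p ∧ q)) holds vacuously. ✓
Satisfying worlds: {c, f, g}.
So □(p ∨ (q → p ∧ q)) fails at the other 4 worlds.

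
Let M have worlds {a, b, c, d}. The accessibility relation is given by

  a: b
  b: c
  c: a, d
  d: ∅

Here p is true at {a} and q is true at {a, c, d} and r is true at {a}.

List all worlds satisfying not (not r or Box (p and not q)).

{a}

a: not r or Box (p and not q) is F. ✓
b: not r or Box (p and not q) is T. ✗
c: not r or Box (p and not q) is T. ✗
d: not r or Box (p and not q) is T. ✗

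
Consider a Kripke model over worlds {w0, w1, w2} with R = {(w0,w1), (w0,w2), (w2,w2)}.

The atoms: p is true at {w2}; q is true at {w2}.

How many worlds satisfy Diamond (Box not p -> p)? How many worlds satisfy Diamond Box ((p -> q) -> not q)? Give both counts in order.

For Diamond (Box not p -> p):
w0: successors {w1, w2}; Box not p -> p there: w1:F, w2:T. ✓
w1: no successors, so Diamond (Box not p -> p) fails. ✗
w2: successors {w2}; Box not p -> p there: w2:T. ✓
— 2 worlds.
For Diamond Box ((p -> q) -> not q):
w0: successors {w1, w2}; Box ((p -> q) -> not q) there: w1:T, w2:F. ✓
w1: no successors, so Diamond Box ((p -> q) -> not q) fails. ✗
w2: successors {w2}; Box ((p -> q) -> not q) there: w2:F. ✗
— 1 world.

2 and 1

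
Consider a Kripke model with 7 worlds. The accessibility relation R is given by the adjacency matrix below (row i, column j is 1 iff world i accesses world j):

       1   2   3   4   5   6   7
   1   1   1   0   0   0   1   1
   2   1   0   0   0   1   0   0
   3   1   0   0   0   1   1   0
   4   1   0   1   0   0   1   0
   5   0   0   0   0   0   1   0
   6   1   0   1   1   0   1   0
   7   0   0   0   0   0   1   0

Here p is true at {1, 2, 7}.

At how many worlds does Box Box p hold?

1: successors {1, 2, 6, 7}; Box p there: 1:F, 2:F, 6:F, 7:F. ✗
2: successors {1, 5}; Box p there: 1:F, 5:F. ✗
3: successors {1, 5, 6}; Box p there: 1:F, 5:F, 6:F. ✗
4: successors {1, 3, 6}; Box p there: 1:F, 3:F, 6:F. ✗
5: successors {6}; Box p there: 6:F. ✗
6: successors {1, 3, 4, 6}; Box p there: 1:F, 3:F, 4:F, 6:F. ✗
7: successors {6}; Box p there: 6:F. ✗
Satisfying worlds: ∅.

0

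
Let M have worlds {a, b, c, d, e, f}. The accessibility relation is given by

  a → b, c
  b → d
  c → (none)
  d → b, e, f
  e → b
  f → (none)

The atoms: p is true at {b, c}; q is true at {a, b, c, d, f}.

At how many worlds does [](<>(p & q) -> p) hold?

a: successors {b, c}; <>(p & q) -> p there: b:T, c:T. ✓
b: successors {d}; <>(p & q) -> p there: d:F. ✗
c: no successors, so [](<>(p & q) -> p) holds vacuously. ✓
d: successors {b, e, f}; <>(p & q) -> p there: b:T, e:F, f:T. ✗
e: successors {b}; <>(p & q) -> p there: b:T. ✓
f: no successors, so [](<>(p & q) -> p) holds vacuously. ✓
Satisfying worlds: {a, c, e, f}.

4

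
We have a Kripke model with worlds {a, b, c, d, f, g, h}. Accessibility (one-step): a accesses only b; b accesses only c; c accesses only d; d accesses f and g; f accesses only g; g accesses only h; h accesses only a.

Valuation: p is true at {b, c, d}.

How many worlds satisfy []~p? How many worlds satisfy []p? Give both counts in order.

For []~p:
a: successors {b}; ~p there: b:F. ✗
b: successors {c}; ~p there: c:F. ✗
c: successors {d}; ~p there: d:F. ✗
d: successors {f, g}; ~p there: f:T, g:T. ✓
f: successors {g}; ~p there: g:T. ✓
g: successors {h}; ~p there: h:T. ✓
h: successors {a}; ~p there: a:T. ✓
— 4 worlds.
For []p:
a: successors {b}; p there: b:T. ✓
b: successors {c}; p there: c:T. ✓
c: successors {d}; p there: d:T. ✓
d: successors {f, g}; p there: f:F, g:F. ✗
f: successors {g}; p there: g:F. ✗
g: successors {h}; p there: h:F. ✗
h: successors {a}; p there: a:F. ✗
— 3 worlds.

4 and 3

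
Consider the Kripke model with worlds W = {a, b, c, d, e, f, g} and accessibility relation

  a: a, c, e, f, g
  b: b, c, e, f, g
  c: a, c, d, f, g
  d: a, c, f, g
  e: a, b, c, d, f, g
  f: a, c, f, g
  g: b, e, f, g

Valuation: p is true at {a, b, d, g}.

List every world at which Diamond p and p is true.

a: Diamond p is T, p is T. ✓
b: Diamond p is T, p is T. ✓
c: Diamond p is T, p is F. ✗
d: Diamond p is T, p is T. ✓
e: Diamond p is T, p is F. ✗
f: Diamond p is T, p is F. ✗
g: Diamond p is T, p is T. ✓

{a, b, d, g}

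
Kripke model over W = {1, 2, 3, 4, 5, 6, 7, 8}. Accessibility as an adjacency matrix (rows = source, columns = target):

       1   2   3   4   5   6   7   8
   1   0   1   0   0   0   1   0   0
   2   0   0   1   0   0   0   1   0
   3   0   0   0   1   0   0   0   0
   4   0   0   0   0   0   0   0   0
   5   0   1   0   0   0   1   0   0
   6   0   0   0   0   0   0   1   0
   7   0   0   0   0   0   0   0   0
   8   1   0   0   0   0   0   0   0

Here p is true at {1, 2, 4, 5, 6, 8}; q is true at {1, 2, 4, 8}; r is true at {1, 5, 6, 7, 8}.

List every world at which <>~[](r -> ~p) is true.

{8}

1: successors {2, 6}; ~[](r -> ~p) there: 2:F, 6:F. ✗
2: successors {3, 7}; ~[](r -> ~p) there: 3:F, 7:F. ✗
3: successors {4}; ~[](r -> ~p) there: 4:F. ✗
4: no successors, so <>~[](r -> ~p) fails. ✗
5: successors {2, 6}; ~[](r -> ~p) there: 2:F, 6:F. ✗
6: successors {7}; ~[](r -> ~p) there: 7:F. ✗
7: no successors, so <>~[](r -> ~p) fails. ✗
8: successors {1}; ~[](r -> ~p) there: 1:T. ✓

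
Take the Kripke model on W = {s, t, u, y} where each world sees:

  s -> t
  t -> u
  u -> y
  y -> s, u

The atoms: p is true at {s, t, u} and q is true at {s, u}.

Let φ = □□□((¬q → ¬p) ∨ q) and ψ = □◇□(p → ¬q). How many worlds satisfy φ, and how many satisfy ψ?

For □□□((¬q → ¬p) ∨ q):
s: successors {t}; □□((¬q → ¬p) ∨ q) there: t:T. ✓
t: successors {u}; □□((¬q → ¬p) ∨ q) there: u:T. ✓
u: successors {y}; □□((¬q → ¬p) ∨ q) there: y:F. ✗
y: successors {s, u}; □□((¬q → ¬p) ∨ q) there: s:T, u:T. ✓
— 3 worlds.
For □◇□(p → ¬q):
s: successors {t}; ◇□(p → ¬q) there: t:T. ✓
t: successors {u}; ◇□(p → ¬q) there: u:F. ✗
u: successors {y}; ◇□(p → ¬q) there: y:T. ✓
y: successors {s, u}; ◇□(p → ¬q) there: s:F, u:F. ✗
— 2 worlds.

3 and 2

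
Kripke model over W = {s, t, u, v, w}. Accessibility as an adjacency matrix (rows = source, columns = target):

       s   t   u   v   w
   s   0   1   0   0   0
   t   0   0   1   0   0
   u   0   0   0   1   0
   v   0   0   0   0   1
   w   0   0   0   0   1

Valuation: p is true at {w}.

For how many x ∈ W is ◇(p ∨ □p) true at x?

s: successors {t}; p ∨ □p there: t:F. ✗
t: successors {u}; p ∨ □p there: u:F. ✗
u: successors {v}; p ∨ □p there: v:T. ✓
v: successors {w}; p ∨ □p there: w:T. ✓
w: successors {w}; p ∨ □p there: w:T. ✓
Satisfying worlds: {u, v, w}.

3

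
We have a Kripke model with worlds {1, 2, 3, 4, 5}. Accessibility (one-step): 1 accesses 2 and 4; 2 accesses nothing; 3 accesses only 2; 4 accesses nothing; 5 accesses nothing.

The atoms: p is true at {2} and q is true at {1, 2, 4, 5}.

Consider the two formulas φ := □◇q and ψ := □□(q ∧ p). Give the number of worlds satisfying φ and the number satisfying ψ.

3 and 5

For □◇q:
1: successors {2, 4}; ◇q there: 2:F, 4:F. ✗
2: no successors, so □◇q holds vacuously. ✓
3: successors {2}; ◇q there: 2:F. ✗
4: no successors, so □◇q holds vacuously. ✓
5: no successors, so □◇q holds vacuously. ✓
— 3 worlds.
For □□(q ∧ p):
1: successors {2, 4}; □(q ∧ p) there: 2:T, 4:T. ✓
2: no successors, so □□(q ∧ p) holds vacuously. ✓
3: successors {2}; □(q ∧ p) there: 2:T. ✓
4: no successors, so □□(q ∧ p) holds vacuously. ✓
5: no successors, so □□(q ∧ p) holds vacuously. ✓
— 5 worlds.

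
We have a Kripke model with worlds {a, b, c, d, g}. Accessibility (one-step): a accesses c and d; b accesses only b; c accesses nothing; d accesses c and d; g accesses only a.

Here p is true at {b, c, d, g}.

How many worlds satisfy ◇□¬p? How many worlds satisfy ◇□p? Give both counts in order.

For ◇□¬p:
a: successors {c, d}; □¬p there: c:T, d:F. ✓
b: successors {b}; □¬p there: b:F. ✗
c: no successors, so ◇□¬p fails. ✗
d: successors {c, d}; □¬p there: c:T, d:F. ✓
g: successors {a}; □¬p there: a:F. ✗
— 2 worlds.
For ◇□p:
a: successors {c, d}; □p there: c:T, d:T. ✓
b: successors {b}; □p there: b:T. ✓
c: no successors, so ◇□p fails. ✗
d: successors {c, d}; □p there: c:T, d:T. ✓
g: successors {a}; □p there: a:T. ✓
— 4 worlds.

2 and 4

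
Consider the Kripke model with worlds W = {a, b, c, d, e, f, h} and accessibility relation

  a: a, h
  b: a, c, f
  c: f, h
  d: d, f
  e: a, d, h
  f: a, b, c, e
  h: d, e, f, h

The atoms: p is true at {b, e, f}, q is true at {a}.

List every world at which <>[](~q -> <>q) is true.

a: successors {a, h}; [](~q -> <>q) there: a:F, h:F. ✗
b: successors {a, c, f}; [](~q -> <>q) there: a:F, c:F, f:F. ✗
c: successors {f, h}; [](~q -> <>q) there: f:F, h:F. ✗
d: successors {d, f}; [](~q -> <>q) there: d:F, f:F. ✗
e: successors {a, d, h}; [](~q -> <>q) there: a:F, d:F, h:F. ✗
f: successors {a, b, c, e}; [](~q -> <>q) there: a:F, b:F, c:F, e:F. ✗
h: successors {d, e, f, h}; [](~q -> <>q) there: d:F, e:F, f:F, h:F. ✗

∅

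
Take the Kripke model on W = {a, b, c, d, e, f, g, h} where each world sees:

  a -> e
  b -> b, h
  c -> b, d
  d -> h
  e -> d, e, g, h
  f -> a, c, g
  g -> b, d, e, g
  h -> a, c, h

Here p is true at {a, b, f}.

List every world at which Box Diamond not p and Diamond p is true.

a: Box Diamond not p is T, Diamond p is F. ✗
b: Box Diamond not p is T, Diamond p is T. ✓
c: Box Diamond not p is T, Diamond p is T. ✓
d: Box Diamond not p is T, Diamond p is F. ✗
e: Box Diamond not p is T, Diamond p is F. ✗
f: Box Diamond not p is T, Diamond p is T. ✓
g: Box Diamond not p is T, Diamond p is T. ✓
h: Box Diamond not p is T, Diamond p is T. ✓

{b, c, f, g, h}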